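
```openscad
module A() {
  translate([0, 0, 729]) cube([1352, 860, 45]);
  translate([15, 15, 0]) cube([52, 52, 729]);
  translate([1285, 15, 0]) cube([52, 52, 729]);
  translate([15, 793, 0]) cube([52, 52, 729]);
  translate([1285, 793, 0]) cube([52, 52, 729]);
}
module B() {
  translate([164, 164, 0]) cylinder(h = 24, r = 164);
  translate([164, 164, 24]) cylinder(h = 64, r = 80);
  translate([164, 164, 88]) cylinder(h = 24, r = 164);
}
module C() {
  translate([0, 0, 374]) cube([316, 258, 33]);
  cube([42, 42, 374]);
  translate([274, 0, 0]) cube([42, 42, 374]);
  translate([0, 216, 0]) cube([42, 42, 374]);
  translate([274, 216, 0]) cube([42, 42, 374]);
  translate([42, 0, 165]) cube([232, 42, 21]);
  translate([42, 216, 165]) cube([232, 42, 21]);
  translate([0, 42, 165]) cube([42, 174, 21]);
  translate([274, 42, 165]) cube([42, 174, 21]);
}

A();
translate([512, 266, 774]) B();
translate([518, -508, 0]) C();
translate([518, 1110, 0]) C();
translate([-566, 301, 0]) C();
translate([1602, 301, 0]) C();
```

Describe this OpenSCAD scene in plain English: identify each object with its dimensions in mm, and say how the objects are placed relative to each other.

A is a rectangular dining table. The top is 1352×860×45 mm with its upper surface at z = 774 mm. It stands on four 52×52 mm square legs, each inset 15 mm from the nearest pair of top edges, running from the floor to the underside of the top.

B is a spool: two coaxial disc flanges of radius 164 mm and thickness 24 mm, joined by a core cylinder of radius 80 mm and height 64 mm. The lower flange rests on z = 0 and the three cylinders share a vertical axis.

C is a four-legged stool. The seat is 316×258 mm, 33 mm thick, top at z = 407 mm. It stands on four square legs, each 42×42 mm in cross-section, from z = 0 to the seat underside, each flush with a corner of the seat. Four stretchers, 42 mm wide and 21 mm tall, connect adjacent legs with their undersides at z = 165 mm, each running between the inner faces of the legs it joins and aligned with the legs' outer faces on the other axis.

The spool is on top of the table, centred. Four stools sit around the table at the −y, +y, −x, +x sides.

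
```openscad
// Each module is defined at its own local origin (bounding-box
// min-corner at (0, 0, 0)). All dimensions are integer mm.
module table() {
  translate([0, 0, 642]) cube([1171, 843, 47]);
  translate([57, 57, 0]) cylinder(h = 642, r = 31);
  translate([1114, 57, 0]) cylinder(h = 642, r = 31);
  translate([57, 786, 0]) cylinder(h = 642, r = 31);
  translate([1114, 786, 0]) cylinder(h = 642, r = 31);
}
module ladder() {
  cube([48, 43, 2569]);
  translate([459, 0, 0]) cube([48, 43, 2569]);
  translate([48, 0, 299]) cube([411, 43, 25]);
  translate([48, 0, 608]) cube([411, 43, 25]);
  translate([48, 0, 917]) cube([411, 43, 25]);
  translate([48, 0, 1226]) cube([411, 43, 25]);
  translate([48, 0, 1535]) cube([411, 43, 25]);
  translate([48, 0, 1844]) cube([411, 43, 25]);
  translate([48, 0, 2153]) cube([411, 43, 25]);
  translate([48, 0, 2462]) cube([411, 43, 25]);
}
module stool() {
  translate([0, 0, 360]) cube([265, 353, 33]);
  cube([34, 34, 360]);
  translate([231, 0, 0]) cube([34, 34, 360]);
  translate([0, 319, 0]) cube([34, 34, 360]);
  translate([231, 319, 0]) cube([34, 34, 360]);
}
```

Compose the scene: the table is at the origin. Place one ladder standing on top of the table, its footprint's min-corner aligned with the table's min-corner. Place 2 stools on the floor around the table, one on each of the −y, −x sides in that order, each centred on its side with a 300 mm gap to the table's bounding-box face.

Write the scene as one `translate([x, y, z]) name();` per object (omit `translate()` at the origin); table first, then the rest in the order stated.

table();
translate([0, 0, 689]) ladder();
translate([453, -653, 0]) stool();
translate([-565, 245, 0]) stool();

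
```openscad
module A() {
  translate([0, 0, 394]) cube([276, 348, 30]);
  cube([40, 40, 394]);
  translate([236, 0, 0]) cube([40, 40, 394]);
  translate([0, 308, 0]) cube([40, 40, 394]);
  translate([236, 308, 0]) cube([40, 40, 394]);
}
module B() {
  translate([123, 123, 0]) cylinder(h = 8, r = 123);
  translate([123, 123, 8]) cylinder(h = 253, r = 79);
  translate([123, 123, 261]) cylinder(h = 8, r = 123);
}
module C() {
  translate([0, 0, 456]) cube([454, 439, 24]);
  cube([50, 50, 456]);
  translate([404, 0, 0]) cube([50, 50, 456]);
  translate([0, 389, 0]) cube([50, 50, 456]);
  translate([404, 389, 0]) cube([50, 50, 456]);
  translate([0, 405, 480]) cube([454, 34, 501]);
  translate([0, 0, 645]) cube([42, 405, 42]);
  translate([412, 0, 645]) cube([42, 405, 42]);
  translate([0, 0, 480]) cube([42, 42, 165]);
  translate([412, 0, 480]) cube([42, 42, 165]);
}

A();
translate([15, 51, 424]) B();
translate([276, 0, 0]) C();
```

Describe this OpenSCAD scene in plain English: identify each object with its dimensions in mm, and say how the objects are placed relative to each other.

A is a four-legged stool. The seat is 276×348 mm, 30 mm thick, top at z = 424 mm. It stands on four square legs, each 40×40 mm in cross-section, from z = 0 to the seat underside, each flush with a corner of the seat.

B is a spool: two coaxial disc flanges of radius 123 mm and thickness 8 mm, joined by a core cylinder of radius 79 mm and height 253 mm. The lower flange rests on z = 0 and the three cylinders share a vertical axis.

C is a chair. The seat is a 454×439×24 mm slab with its top at z = 480 mm, on four 50×50 mm corner legs (flush with the seat edges, standing on z = 0). A flat backrest 34 mm thick, 501 mm tall, spans the full seat width and rises from the seat top along its +y edge, rear face flush with the rear of the seat. Two armrests of 42×42 mm section run along each side from the seat's front edge to the front of the backrest, top faces 207 mm above the seat top and outer faces flush with the seat's x-edges; a 42×42 mm post under the front of each armrest stands on the seat at the front corner.

The spool is on top of the stool, centred. The chair is against the stool's +x side, with their −y faces flush.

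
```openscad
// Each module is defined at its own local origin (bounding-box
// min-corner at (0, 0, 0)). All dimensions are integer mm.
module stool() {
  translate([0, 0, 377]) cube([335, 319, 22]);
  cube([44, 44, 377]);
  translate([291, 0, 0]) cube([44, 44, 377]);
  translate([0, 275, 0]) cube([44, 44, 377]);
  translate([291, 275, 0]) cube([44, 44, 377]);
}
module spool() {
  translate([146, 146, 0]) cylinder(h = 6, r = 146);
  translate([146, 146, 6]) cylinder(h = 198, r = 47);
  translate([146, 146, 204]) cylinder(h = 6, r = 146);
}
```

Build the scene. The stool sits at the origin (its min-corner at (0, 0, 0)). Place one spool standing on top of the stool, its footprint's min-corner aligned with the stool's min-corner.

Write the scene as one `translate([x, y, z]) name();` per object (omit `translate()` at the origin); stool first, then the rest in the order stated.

stool();
translate([0, 0, 399]) spool();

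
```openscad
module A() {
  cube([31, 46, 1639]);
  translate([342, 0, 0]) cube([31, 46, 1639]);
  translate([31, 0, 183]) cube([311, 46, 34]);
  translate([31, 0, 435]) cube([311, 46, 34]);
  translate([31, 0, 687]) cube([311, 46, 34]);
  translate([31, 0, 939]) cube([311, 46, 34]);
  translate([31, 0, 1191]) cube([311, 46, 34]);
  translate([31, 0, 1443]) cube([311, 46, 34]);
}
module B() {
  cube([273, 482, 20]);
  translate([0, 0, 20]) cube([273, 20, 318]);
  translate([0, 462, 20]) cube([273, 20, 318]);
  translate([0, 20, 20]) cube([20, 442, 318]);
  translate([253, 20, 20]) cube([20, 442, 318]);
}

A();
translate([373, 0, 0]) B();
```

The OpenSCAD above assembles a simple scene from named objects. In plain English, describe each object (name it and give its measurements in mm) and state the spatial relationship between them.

A is a wooden ladder with two side rails of 31×46 mm section and 1639 mm height, set 373 mm apart overall. Between them run 6 rectangular rungs (46 mm deep, 34 mm thick), front faces flush with the rails' −y face. The bottom of the first rung is 183 mm above the floor and each subsequent rung is 252 mm higher than the one below.

B is an open-topped rectangular box: outside dimensions 273×482×338 mm, with a uniform wall and base thickness of 20 mm. The base is a full 273×482 slab on the floor; four walls sit on top of the base. The front and back walls (the −y and +y sides) span the full width; the two side walls fit between them.

The open box is against the ladder's +x side, with their −y faces flush.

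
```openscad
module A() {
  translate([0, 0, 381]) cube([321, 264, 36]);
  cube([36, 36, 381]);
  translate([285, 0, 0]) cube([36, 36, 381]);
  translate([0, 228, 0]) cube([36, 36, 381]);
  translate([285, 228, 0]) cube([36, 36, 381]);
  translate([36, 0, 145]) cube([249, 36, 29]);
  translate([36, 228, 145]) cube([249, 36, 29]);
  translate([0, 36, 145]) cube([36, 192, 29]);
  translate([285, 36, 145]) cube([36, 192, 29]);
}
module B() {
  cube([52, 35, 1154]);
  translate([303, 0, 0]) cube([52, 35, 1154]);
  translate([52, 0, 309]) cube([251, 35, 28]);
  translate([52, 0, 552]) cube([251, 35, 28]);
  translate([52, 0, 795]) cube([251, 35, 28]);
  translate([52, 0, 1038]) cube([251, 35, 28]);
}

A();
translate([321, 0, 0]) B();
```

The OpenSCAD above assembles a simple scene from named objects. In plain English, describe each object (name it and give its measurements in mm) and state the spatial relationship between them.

A is a simple wooden stool: a rectangular seat 321 mm (x) by 264 mm (y), 36 mm thick, top face at z = 417 mm, on four square legs, each 36×36 mm in cross-section. The legs rest on z = 0, each flush with a corner of the seat. Four stretchers, 36 mm wide and 29 mm tall, connect adjacent legs with their undersides at z = 145 mm, each running between the inner faces of the legs it joins and aligned with the legs' outer faces on the other axis.

B is a straight ladder. Two 52×35 mm vertical rails, 1154 mm tall, stand 355 mm apart (outside-to-outside) with their front faces coplanar on the −y side. 4 rungs, each 35 mm deep and 28 mm tall, span between the inner faces of the rails, front faces flush with the rails. The lowest rung's underside is at z = 309 mm and rungs are spaced 243 mm apart (underside to underside).

The ladder is against the stool's +x side, with their −y faces flush.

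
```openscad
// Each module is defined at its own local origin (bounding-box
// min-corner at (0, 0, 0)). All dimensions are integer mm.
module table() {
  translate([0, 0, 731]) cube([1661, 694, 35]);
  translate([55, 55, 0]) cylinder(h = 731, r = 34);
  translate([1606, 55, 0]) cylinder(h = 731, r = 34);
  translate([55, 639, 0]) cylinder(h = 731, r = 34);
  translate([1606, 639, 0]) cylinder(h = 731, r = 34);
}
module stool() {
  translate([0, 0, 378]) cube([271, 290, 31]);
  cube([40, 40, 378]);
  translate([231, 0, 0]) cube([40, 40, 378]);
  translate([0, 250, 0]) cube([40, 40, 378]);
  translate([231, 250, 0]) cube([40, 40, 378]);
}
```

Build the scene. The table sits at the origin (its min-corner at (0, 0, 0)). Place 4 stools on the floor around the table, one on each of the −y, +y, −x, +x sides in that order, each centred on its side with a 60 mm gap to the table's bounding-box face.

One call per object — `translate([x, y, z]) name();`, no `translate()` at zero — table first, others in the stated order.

table();
translate([695, -350, 0]) stool();
translate([695, 754, 0]) stool();
translate([-331, 202, 0]) stool();
translate([1721, 202, 0]) stool();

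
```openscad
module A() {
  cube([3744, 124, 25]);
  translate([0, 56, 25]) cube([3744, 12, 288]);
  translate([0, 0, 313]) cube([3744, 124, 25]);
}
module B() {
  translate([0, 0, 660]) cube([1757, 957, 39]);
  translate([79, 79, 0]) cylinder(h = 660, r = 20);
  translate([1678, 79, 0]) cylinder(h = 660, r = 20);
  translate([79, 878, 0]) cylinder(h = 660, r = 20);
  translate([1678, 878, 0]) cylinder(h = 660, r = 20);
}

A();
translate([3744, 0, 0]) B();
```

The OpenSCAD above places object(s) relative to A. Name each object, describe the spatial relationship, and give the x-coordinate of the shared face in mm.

The I-beam's +x face and the table's −x face are both at x = 3744 mm.

A is an I-beam. B is a table. The table is against the I-beam's +x side, with their −y faces flush. The x-coordinate of the shared face is 3744 mm.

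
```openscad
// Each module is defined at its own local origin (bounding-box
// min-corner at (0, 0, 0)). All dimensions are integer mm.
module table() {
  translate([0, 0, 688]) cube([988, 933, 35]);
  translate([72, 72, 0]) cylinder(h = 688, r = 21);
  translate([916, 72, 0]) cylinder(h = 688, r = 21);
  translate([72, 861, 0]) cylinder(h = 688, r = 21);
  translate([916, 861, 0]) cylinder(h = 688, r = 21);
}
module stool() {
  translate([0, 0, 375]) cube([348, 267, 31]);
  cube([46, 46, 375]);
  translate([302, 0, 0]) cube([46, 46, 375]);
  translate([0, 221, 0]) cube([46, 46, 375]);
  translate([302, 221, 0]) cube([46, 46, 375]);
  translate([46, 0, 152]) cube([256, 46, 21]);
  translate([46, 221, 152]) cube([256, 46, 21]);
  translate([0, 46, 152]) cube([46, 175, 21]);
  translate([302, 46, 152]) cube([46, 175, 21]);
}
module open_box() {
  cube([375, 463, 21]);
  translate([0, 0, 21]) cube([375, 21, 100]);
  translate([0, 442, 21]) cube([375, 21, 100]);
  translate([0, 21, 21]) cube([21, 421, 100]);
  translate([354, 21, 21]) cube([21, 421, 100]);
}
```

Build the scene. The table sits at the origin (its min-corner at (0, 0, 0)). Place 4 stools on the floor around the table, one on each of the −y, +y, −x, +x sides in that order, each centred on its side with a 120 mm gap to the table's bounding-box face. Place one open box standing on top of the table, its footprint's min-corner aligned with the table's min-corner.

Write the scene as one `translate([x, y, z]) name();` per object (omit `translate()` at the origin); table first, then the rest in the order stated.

table();
translate([320, -387, 0]) stool();
translate([320, 1053, 0]) stool();
translate([-468, 333, 0]) stool();
translate([1108, 333, 0]) stool();
translate([0, 0, 723]) open_box();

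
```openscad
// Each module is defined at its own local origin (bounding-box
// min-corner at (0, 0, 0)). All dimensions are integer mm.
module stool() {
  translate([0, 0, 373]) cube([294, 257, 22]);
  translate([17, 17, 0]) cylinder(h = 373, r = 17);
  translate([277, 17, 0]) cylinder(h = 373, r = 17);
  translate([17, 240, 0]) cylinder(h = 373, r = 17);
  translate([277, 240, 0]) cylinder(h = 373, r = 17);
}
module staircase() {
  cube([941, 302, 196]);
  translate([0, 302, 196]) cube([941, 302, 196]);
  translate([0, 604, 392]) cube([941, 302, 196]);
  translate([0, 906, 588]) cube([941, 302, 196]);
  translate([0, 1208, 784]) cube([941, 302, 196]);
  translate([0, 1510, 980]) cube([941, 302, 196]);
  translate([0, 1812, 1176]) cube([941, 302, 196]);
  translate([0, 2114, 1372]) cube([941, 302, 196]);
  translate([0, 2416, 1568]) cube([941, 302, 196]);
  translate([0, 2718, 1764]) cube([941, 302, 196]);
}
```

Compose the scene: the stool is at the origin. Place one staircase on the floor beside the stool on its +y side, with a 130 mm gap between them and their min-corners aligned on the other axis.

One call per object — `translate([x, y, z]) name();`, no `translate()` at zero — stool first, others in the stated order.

stool();
translate([0, 387, 0]) staircase();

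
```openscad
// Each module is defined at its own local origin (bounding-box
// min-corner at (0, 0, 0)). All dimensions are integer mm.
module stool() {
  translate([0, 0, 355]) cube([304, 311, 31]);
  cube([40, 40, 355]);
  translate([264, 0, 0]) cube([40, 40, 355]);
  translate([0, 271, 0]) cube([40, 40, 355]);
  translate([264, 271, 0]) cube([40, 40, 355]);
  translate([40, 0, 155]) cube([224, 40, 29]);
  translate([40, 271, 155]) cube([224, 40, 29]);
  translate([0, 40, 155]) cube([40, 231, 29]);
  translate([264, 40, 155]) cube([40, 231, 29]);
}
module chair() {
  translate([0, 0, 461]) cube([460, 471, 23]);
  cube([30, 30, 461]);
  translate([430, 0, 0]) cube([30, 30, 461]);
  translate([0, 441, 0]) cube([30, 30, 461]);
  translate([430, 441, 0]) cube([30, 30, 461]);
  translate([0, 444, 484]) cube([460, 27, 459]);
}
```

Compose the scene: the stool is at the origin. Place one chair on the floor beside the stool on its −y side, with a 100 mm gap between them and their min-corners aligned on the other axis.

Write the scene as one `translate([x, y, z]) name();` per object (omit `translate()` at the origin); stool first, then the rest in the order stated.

stool();
translate([0, -571, 0]) chair();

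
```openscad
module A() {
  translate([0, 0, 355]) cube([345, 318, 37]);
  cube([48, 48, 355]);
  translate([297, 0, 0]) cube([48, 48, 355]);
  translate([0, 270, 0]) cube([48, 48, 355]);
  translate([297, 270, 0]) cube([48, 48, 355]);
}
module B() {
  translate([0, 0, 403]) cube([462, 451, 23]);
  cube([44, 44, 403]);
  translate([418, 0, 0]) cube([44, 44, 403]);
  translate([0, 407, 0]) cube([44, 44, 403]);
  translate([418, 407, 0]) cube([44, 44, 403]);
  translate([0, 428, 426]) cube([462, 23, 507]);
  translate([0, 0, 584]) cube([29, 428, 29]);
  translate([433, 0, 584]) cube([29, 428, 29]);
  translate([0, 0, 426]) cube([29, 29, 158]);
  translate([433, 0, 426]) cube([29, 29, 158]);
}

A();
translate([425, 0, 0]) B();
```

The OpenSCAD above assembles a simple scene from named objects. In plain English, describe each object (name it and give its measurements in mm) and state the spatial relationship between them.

A is a four-legged stool. The seat is 345×318 mm, 37 mm thick, top at z = 392 mm. It stands on four square legs, each 48×48 mm in cross-section, from z = 0 to the seat underside, each flush with a corner of the seat.

B is a chair: 462×451 mm seat, 23 mm thick, top at z = 426 mm, on four 44 mm square corner legs flush with the seat edges. A 23 mm thick backrest slab spans the full seat width, extending 507 mm above the seat top, its back face flush with the seat's +y edge. Two armrests of 29×29 mm section run along each side from the seat's front edge to the front of the backrest, top faces 187 mm above the seat top and outer faces flush with the seat's x-edges; a 29×29 mm post under the front of each armrest stands on the seat at the front corner.

The chair is on the floor beside the stool on its +x side.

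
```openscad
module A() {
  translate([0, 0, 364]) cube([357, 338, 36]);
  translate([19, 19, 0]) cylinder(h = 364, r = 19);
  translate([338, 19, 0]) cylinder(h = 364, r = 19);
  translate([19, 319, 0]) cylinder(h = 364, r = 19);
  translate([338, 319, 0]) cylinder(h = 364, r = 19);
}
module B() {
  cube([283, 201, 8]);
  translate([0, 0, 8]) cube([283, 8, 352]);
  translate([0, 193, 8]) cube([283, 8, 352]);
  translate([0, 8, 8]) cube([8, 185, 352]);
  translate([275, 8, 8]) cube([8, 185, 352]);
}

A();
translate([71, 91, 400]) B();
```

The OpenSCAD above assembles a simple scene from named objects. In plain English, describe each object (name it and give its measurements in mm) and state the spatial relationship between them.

A is a four-legged stool. The seat is 357×338 mm, 36 mm thick, top at z = 400 mm. It stands on four round legs, each 38 mm in diameter, from z = 0 to the seat underside, each leg's axis is inset half a diameter from the nearest pair of seat edges (so the leg's bounding box is flush with the corner).

B is an open-topped rectangular box: outside dimensions 283×201×360 mm, with a uniform wall and base thickness of 8 mm. The base is a full 283×201 slab on the floor; four walls sit on top of the base. The front and back walls (the −y and +y sides) span the full width; the two side walls fit between them.

The open box is on top of the stool.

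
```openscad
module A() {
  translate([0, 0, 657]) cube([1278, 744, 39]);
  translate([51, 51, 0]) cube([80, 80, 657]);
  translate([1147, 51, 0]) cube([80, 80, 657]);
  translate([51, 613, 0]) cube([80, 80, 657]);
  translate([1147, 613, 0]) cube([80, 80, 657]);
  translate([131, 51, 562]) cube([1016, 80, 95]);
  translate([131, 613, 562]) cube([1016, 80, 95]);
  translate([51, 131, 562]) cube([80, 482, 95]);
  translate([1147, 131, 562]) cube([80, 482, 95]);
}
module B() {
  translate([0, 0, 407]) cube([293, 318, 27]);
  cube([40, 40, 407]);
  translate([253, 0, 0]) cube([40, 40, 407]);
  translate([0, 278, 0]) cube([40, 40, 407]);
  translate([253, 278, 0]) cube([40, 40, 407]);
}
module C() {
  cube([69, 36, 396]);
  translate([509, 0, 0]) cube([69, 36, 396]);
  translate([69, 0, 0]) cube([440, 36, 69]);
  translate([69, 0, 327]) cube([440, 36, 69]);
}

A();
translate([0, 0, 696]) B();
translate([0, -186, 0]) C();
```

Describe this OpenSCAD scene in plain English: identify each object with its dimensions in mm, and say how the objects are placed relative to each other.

A is a table with a 1278×744 mm rectangular top, 39 mm thick, top surface at z = 696 mm, supported by four 80×80 mm square legs, each inset 51 mm from the nearest pair of top edges, running from the floor. Four apron rails, 80 mm thick and 95 mm tall, run between adjacent legs with their top edges flush with the underside of the top and their outer faces flush with the legs' outer faces.

B is a four-legged stool. The seat is 293×318 mm, 27 mm thick, top at z = 434 mm. It stands on four square legs, each 40×40 mm in cross-section, from z = 0 to the seat underside, each flush with a corner of the seat.

C is a picture frame with a 440×258 mm rectangular opening (x by z) and a uniform 69 mm border on every side. Frame depth is 36 mm along y. It is built from two vertical stiles running the full outside height and two horizontal rails spanning the gap between the stiles.

The stool is on top of the table. The picture frame is on the floor beside the table on its −y side.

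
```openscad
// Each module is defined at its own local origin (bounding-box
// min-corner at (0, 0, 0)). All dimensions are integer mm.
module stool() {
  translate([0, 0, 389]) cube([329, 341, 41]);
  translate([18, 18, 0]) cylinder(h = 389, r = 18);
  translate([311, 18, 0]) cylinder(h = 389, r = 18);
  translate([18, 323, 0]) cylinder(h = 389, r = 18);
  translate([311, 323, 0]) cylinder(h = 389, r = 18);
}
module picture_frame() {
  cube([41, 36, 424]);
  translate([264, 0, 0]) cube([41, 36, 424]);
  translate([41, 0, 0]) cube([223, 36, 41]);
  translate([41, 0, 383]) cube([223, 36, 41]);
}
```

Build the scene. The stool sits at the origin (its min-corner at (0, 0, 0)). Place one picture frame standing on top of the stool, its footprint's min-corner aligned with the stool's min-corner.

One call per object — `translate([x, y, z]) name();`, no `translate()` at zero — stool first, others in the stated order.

stool();
translate([0, 0, 430]) picture_frame();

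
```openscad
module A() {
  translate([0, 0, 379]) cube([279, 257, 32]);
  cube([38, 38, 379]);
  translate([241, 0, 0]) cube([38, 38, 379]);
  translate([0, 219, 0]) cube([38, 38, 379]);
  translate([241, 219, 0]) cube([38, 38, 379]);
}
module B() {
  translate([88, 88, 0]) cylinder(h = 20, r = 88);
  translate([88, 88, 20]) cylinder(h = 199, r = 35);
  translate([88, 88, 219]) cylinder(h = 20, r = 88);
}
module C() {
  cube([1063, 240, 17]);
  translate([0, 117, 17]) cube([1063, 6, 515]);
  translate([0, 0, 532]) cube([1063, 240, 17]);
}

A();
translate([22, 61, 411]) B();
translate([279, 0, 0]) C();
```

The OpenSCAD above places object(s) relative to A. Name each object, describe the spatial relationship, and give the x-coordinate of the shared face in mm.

The stool's +x face and the I-beam's −x face are both at x = 279 mm.

A is a stool. B is a spool. C is an I-beam. The spool is on top of the stool. The I-beam is against the stool's +x side, with their −y faces flush. The x-coordinate of the shared face is 279 mm.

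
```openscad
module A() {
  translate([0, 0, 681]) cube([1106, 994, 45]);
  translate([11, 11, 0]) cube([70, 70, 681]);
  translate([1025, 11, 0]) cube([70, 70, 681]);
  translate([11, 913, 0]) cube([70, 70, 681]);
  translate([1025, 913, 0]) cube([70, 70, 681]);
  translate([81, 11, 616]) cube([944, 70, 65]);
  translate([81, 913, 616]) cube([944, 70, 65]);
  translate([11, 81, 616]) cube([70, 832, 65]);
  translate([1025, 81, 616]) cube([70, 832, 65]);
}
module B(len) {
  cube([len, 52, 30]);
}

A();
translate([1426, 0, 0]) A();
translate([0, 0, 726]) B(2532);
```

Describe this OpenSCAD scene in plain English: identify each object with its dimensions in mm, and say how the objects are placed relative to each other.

A is a table: top 1106 mm (x) × 994 mm (y), 45 mm thick, upper face at z = 726 mm, on four 70×70 mm square legs, each inset 11 mm from the nearest pair of top edges, running from z = 0 to the bottom of the top. Four apron rails, 70 mm thick and 65 mm tall, run between adjacent legs with their top edges flush with the underside of the top and their outer faces flush with the legs' outer faces.

B is a rectangular beam 2532 mm long (x), 52 mm deep (y), 30 mm thick (z).

The beam spans the tops of two tables placed 320 mm apart, resting at z = 726 mm.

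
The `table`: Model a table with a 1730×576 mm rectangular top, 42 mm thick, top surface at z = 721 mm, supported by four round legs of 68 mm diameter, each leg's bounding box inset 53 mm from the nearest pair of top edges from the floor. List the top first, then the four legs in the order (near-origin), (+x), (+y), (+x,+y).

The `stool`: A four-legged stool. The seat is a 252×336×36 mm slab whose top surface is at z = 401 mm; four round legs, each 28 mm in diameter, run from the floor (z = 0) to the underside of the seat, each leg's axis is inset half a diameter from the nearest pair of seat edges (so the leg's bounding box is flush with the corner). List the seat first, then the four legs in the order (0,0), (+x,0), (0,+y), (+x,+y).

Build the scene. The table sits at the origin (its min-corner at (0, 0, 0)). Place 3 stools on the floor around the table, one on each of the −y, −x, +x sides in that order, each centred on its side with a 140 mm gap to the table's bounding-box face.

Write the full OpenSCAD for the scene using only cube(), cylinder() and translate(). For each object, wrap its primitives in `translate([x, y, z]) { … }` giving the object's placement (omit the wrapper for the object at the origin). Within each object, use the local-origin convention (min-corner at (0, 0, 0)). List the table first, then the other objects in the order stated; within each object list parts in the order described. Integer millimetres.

translate([0, 0, 679]) cube([1730, 576, 42]);
translate([87, 87, 0]) cylinder(h = 679, r = 34);
translate([1643, 87, 0]) cylinder(h = 679, r = 34);
translate([87, 489, 0]) cylinder(h = 679, r = 34);
translate([1643, 489, 0]) cylinder(h = 679, r = 34);
translate([739, -476, 0]) {
  translate([0, 0, 365]) cube([252, 336, 36]);
  translate([14, 14, 0]) cylinder(h = 365, r = 14);
  translate([238, 14, 0]) cylinder(h = 365, r = 14);
  translate([14, 322, 0]) cylinder(h = 365, r = 14);
  translate([238, 322, 0]) cylinder(h = 365, r = 14);
}
translate([-392, 120, 0]) {
  translate([0, 0, 365]) cube([252, 336, 36]);
  translate([14, 14, 0]) cylinder(h = 365, r = 14);
  translate([238, 14, 0]) cylinder(h = 365, r = 14);
  translate([14, 322, 0]) cylinder(h = 365, r = 14);
  translate([238, 322, 0]) cylinder(h = 365, r = 14);
}
translate([1870, 120, 0]) {
  translate([0, 0, 365]) cube([252, 336, 36]);
  translate([14, 14, 0]) cylinder(h = 365, r = 14);
  translate([238, 14, 0]) cylinder(h = 365, r = 14);
  translate([14, 322, 0]) cylinder(h = 365, r = 14);
  translate([238, 322, 0]) cylinder(h = 365, r = 14);
}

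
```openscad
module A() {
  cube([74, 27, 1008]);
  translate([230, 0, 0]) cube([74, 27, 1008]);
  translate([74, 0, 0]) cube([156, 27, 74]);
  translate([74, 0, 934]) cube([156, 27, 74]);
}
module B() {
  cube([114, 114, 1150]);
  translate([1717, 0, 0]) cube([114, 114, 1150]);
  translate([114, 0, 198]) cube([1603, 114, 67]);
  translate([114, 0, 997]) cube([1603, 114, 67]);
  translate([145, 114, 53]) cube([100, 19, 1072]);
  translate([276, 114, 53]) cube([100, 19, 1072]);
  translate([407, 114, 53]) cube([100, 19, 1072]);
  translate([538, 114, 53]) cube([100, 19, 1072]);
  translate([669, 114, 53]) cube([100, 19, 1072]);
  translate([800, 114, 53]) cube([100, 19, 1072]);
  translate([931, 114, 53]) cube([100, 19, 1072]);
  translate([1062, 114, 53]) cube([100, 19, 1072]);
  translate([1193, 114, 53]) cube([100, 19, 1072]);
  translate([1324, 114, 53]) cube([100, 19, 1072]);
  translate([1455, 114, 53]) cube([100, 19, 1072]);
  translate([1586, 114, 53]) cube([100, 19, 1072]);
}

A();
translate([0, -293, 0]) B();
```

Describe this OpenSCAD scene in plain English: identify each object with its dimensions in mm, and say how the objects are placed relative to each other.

A is a picture frame with a 156×860 mm rectangular opening (x by z) and a uniform 74 mm border on every side. Frame depth is 27 mm along y. It is built from two vertical stiles running the full outside height and two horizontal rails spanning the gap between the stiles.

B is a fence section. Two 114×114 mm posts, 1150 mm tall, stand on the floor with a clear span of 1603 mm between their inner faces. Two horizontal rails of 114×67 mm section span the gap between the posts with their undersides at z = 198 mm and z = 997 mm, flush with the posts' −y face. 12 pickets, each 100 mm wide, 19 mm thick and 1072 mm tall, are fixed to the +y face of the rails with their bottoms at z = 53 mm, evenly spaced across the span with equal gaps (rounded down to the nearest mm) at the −x end and between each pair — any rounding remainder accumulates at the +x end.

The fence section is on the floor beside the picture frame on its −y side.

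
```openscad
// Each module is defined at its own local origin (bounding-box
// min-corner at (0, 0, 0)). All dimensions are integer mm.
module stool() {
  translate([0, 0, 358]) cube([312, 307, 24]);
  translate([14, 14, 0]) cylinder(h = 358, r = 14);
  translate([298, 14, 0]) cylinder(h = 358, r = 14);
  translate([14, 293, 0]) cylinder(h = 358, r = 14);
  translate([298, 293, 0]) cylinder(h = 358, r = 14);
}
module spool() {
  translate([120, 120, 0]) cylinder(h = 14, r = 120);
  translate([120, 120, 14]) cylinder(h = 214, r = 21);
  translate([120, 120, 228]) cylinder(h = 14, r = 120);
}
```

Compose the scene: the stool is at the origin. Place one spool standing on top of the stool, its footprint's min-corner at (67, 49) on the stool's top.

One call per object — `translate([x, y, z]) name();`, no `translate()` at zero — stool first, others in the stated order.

stool();
translate([67, 49, 382]) spool();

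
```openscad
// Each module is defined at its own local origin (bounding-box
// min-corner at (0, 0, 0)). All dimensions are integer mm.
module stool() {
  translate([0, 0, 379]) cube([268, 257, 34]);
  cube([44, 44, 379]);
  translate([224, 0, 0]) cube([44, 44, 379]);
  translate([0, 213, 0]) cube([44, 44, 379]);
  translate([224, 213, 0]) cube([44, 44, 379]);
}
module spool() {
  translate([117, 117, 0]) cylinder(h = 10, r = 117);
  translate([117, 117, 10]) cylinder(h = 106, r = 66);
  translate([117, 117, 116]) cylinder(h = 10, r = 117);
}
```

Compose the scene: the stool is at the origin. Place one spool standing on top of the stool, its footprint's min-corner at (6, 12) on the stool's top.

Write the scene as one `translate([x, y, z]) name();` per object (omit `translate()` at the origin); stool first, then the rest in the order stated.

stool();
translate([6, 12, 413]) spool();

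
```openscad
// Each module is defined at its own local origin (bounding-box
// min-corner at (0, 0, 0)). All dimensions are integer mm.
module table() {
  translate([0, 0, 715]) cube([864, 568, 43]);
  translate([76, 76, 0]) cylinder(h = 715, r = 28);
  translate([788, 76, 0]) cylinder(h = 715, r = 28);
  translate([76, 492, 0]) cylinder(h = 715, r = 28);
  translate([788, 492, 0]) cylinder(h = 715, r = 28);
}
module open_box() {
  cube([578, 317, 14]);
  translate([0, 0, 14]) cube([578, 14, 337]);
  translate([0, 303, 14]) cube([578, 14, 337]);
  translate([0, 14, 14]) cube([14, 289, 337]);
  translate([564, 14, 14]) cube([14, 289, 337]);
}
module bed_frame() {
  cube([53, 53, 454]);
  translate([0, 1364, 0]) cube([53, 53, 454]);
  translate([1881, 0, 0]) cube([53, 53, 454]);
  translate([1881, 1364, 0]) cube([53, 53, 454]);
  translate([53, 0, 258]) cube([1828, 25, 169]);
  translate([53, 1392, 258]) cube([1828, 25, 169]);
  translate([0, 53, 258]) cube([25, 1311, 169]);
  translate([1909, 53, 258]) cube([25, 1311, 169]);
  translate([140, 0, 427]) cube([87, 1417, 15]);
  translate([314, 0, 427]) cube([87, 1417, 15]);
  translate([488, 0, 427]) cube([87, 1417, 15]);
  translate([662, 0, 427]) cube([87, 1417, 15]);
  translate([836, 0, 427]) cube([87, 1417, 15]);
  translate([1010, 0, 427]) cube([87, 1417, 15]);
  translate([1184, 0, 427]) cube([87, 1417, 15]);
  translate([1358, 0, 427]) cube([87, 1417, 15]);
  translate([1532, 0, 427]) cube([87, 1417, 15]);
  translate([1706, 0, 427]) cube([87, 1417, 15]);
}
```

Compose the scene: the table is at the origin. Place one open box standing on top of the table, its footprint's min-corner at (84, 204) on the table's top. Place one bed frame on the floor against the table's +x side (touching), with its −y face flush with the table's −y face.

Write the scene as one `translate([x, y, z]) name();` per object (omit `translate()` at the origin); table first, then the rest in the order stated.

table();
translate([84, 204, 758]) open_box();
translate([864, 0, 0]) bed_frame();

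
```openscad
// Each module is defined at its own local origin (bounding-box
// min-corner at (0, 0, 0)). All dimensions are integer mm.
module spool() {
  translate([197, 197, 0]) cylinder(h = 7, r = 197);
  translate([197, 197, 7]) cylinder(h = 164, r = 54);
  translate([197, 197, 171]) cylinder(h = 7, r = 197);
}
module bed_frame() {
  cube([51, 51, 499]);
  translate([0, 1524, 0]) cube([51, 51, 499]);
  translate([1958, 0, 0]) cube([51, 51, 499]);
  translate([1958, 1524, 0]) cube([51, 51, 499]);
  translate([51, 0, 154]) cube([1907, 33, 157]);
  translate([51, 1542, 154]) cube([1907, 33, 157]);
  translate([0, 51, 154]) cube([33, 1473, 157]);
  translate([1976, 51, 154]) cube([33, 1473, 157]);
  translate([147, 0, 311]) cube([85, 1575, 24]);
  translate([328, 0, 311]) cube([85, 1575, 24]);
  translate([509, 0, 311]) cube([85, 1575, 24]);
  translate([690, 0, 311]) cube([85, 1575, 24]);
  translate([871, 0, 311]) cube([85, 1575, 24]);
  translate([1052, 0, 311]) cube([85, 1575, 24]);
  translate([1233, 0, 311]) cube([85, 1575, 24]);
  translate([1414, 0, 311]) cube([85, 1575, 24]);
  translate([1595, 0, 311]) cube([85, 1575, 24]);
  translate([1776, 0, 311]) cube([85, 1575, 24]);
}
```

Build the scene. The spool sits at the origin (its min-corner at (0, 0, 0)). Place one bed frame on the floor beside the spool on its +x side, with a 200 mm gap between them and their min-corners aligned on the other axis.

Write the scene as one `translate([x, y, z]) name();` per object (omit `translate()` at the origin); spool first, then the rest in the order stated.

spool();
translate([594, 0, 0]) bed_frame();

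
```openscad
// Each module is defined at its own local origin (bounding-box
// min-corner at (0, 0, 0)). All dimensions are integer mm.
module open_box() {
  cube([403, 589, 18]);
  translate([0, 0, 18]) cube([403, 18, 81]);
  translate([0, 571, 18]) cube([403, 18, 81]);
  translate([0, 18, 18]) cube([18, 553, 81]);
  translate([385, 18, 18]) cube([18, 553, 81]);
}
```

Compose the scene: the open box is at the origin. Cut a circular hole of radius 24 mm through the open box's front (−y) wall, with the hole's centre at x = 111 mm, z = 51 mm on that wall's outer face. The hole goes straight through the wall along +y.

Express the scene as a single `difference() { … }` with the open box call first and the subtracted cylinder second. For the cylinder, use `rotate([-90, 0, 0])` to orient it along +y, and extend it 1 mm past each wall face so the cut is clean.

difference() {
  open_box();
  translate([111, -1, 51]) rotate([-90, 0, 0]) cylinder(h = 20, r = 24);
}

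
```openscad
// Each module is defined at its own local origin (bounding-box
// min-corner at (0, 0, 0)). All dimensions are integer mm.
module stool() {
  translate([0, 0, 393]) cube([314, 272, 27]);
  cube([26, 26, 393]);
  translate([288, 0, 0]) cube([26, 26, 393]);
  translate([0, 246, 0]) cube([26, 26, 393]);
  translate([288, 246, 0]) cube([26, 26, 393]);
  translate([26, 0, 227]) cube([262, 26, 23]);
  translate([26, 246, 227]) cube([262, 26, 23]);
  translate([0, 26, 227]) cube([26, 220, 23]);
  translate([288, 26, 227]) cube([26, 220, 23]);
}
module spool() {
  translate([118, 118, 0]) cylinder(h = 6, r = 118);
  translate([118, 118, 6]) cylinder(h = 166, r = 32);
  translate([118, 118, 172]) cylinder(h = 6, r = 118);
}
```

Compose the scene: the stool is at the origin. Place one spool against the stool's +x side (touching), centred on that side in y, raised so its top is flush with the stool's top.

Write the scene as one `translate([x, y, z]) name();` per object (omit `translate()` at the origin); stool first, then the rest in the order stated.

stool();
translate([314, 18, 242]) spool();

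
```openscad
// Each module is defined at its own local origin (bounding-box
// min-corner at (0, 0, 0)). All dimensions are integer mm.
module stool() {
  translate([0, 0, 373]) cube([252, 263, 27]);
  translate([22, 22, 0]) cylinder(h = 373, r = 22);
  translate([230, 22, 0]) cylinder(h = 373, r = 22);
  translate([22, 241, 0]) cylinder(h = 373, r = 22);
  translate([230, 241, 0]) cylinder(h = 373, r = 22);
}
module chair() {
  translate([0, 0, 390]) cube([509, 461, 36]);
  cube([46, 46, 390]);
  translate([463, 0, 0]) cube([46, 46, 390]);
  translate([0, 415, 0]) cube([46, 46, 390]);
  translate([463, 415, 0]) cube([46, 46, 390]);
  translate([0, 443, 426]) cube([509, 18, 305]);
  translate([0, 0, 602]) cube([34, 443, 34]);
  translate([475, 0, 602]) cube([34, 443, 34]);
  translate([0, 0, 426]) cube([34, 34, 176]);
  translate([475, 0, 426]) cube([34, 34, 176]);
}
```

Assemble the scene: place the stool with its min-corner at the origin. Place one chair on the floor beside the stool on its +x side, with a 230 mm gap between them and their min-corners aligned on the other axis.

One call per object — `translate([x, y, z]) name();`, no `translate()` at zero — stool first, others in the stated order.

stool();
translate([482, 0, 0]) chair();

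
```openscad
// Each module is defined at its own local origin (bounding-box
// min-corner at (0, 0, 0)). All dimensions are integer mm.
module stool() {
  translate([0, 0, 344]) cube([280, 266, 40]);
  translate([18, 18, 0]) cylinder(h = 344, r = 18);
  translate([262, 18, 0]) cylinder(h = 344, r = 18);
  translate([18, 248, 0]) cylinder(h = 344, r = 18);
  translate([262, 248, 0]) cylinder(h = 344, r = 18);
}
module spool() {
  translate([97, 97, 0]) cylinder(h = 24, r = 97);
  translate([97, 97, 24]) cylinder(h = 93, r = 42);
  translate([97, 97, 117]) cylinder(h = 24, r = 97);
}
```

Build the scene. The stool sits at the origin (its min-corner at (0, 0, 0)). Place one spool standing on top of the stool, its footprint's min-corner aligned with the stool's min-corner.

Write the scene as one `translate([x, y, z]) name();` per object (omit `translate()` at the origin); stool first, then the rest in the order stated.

stool();
translate([0, 0, 384]) spool();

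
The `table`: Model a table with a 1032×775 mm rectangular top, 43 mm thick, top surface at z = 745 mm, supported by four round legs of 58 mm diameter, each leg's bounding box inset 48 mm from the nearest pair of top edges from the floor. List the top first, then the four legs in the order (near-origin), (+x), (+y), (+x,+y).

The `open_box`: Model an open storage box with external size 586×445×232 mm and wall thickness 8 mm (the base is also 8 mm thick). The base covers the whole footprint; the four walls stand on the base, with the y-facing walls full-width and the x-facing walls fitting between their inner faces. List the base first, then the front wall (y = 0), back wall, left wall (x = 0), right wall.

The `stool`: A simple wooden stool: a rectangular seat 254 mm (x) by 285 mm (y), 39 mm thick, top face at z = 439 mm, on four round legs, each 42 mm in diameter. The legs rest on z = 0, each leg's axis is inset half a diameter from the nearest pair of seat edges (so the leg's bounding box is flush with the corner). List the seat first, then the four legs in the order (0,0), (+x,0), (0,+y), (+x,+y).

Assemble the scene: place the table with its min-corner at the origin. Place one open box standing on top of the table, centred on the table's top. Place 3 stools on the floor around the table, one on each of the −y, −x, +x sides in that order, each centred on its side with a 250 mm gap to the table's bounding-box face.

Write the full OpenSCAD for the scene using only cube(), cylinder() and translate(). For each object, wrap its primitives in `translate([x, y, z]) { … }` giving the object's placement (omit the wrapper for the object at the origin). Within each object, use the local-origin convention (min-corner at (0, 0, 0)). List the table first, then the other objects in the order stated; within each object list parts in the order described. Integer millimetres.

translate([0, 0, 702]) cube([1032, 775, 43]);
translate([77, 77, 0]) cylinder(h = 702, r = 29);
translate([955, 77, 0]) cylinder(h = 702, r = 29);
translate([77, 698, 0]) cylinder(h = 702, r = 29);
translate([955, 698, 0]) cylinder(h = 702, r = 29);
translate([223, 165, 745]) {
  cube([586, 445, 8]);
  translate([0, 0, 8]) cube([586, 8, 224]);
  translate([0, 437, 8]) cube([586, 8, 224]);
  translate([0, 8, 8]) cube([8, 429, 224]);
  translate([578, 8, 8]) cube([8, 429, 224]);
}
translate([389, -535, 0]) {
  translate([0, 0, 400]) cube([254, 285, 39]);
  translate([21, 21, 0]) cylinder(h = 400, r = 21);
  translate([233, 21, 0]) cylinder(h = 400, r = 21);
  translate([21, 264, 0]) cylinder(h = 400, r = 21);
  translate([233, 264, 0]) cylinder(h = 400, r = 21);
}
translate([-504, 245, 0]) {
  translate([0, 0, 400]) cube([254, 285, 39]);
  translate([21, 21, 0]) cylinder(h = 400, r = 21);
  translate([233, 21, 0]) cylinder(h = 400, r = 21);
  translate([21, 264, 0]) cylinder(h = 400, r = 21);
  translate([233, 264, 0]) cylinder(h = 400, r = 21);
}
translate([1282, 245, 0]) {
  translate([0, 0, 400]) cube([254, 285, 39]);
  translate([21, 21, 0]) cylinder(h = 400, r = 21);
  translate([233, 21, 0]) cylinder(h = 400, r = 21);
  translate([21, 264, 0]) cylinder(h = 400, r = 21);
  translate([233, 264, 0]) cylinder(h = 400, r = 21);
}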